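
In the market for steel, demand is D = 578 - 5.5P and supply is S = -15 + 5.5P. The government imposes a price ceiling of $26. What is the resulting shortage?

Shortage = 307

Equilibrium price would be P* = 593/11, so the ceiling at 26 binds.
At P = 26: D = 578 − 5.5(26) = 435, S = -15 + 5.5(26) = 128.
Shortage = 435 − 128 = 307.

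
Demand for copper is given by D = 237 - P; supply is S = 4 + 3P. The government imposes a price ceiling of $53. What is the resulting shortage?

Shortage = 21

Equilibrium price would be P* = 58.25, so the ceiling at 53 binds.
At P = 53: D = 237 − 1(53) = 184, S = 4 + 3(53) = 163.
Shortage = 184 − 163 = 21.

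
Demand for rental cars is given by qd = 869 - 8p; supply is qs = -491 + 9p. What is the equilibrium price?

p* = 80

Set qd = qs: 869 - 8p = -491 + 9p.
1360 = 17p, so p* = 80.
q* = 869 − 8(80) = 229.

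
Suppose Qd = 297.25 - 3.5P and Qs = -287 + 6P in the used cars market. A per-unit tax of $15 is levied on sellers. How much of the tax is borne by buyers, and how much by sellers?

Buyers bear 180/19, sellers bear 105/19

Pre-tax equilibrium: P* = 61.5, Q* = 82.
Tax on sellers shifts supply to Qs = -287 + 6(P − 15) = -377 + 6P.
297.25 - 3.5P = -377 + 6P gives buyer price Pb = 2697/38; sellers receive Ps = 2697/38 − 15 = 2127/38.
New quantity: Q = 297.25 − 3.5(2697/38) = 928/19.
Buyer burden = 2697/38 − 61.5 = 180/19; seller burden = 61.5 − 2127/38 = 105/19.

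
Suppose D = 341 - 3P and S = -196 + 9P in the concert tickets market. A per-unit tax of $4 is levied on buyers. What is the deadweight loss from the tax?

Deadweight loss = 18

Pre-tax equilibrium: P* = 44.75, Q* = 206.75.
Tax on buyers shifts demand to D = 341 − 3(P + 4) = 329 - 3P.
329 - 3P = -196 + 9P gives seller price Ps = 43.75; buyers pay Pb = 43.75 + 4 = 47.75.
New quantity: Q = 341 − 3(47.75) = 197.75.
DWL = ½ × 4 × (206.75 − 197.75) = 18.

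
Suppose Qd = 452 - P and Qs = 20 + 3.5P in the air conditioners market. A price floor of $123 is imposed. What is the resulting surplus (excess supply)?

Equilibrium price would be P* = 96, so the floor at 123 binds.
At P = 123: Qd = 329, Qs = 450.5.
Surplus = 450.5 − 329 = 121.5.

Surplus = 121.5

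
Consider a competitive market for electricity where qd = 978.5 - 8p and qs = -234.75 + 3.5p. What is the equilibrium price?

p* = 105.5

Set qd = qs: 978.5 - 8p = -234.75 + 3.5p.
1213.25 = 11.5p, so p* = 105.5.
q* = 978.5 − 8(105.5) = 134.5.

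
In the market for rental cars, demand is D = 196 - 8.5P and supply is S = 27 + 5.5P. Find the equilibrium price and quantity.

Set D = S: 196 - 8.5P = 27 + 5.5P.
169 = 14P, so P* = 169/14.
Q* = 196 − 8.5(169/14) = 2615/28.

P* = 169/14, Q* = 2615/28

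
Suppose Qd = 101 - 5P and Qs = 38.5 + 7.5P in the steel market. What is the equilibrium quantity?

Q* = 76

Set Qd = Qs: 101 - 5P = 38.5 + 7.5P.
62.5 = 12.5P, so P* = 5.
Q* = 101 − 5(5) = 76.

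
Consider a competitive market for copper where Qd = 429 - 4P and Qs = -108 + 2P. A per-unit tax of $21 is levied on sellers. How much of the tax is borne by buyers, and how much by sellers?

Buyers bear $7, sellers bear $14

Pre-tax equilibrium: P* = 89.5, Q* = 71.
Tax on sellers shifts supply to Qs = -108 + 2(P − 21) = -150 + 2P.
429 - 4P = -150 + 2P gives buyer price Pb = 96.5; sellers receive Ps = 96.5 − 21 = 75.5.
New quantity: Q = 429 − 4(96.5) = 43.
Buyer burden = 96.5 − 89.5 = 7; seller burden = 89.5 − 75.5 = 14.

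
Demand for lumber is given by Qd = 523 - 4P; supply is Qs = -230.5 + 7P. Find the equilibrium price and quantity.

P* = 68.5, Q* = 249

Set Qd = Qs: 523 - 4P = -230.5 + 7P.
753.5 = 11P, so P* = 68.5.
Q* = 523 − 4(68.5) = 249.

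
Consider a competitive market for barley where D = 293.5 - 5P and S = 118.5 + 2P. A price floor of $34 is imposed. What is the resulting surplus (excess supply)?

Surplus = 63

Equilibrium price would be P* = 25, so the floor at 34 binds.
At P = 34: D = 123.5, S = 186.5.
Surplus = 186.5 − 123.5 = 63.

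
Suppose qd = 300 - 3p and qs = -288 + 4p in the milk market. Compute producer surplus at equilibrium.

Equilibrium: 300 - 3p = -288 + 4p gives p* = 84, q* = 48.
Supply starts at p = 72 (where qs = 0).
PS = ½(84 − 72)(48) = 288.

Producer surplus = 288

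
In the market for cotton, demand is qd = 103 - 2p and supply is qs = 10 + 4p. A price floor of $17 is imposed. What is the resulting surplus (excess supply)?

Surplus = 9

Equilibrium price would be p* = 15.5, so the floor at 17 binds.
At p = 17: qd = 69, qs = 78.
Surplus = 78 − 69 = 9.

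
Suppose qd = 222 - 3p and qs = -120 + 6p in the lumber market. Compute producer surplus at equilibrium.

Equilibrium: 222 - 3p = -120 + 6p gives p* = 38, q* = 108.
Supply starts at p = 20 (where qs = 0).
PS = ½(38 − 20)(108) = 972.

Producer surplus = 972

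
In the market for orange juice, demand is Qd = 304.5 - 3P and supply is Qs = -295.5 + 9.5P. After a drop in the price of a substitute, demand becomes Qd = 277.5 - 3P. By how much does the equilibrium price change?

ΔP = -2.16

Original equilibrium: P* = 48, Q* = 160.5.
New equilibrium: 277.5 - 3P = -295.5 + 9.5P, so 573 = 12.5P and P' = 45.84; Q' = 277.5 − 3(45.84) = 139.98.
Change in price: 45.84 − 48 = -2.16.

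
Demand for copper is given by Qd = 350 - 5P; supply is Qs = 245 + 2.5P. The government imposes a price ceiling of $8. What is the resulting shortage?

Shortage = 45

Equilibrium price would be P* = 14, so the ceiling at 8 binds.
At P = 8: Qd = 350 − 5(8) = 310, Qs = 245 + 2.5(8) = 265.
Shortage = 310 − 265 = 45.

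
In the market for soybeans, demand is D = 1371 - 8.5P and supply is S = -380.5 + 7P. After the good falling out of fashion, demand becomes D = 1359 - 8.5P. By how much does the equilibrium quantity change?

ΔQ = -168/31

Original equilibrium: P* = 113, Q* = 410.5.
New equilibrium: 1359 - 8.5P = -380.5 + 7P, so 1739.5 = 15.5P and P' = 3479/31; Q' = 1359 − 8.5(3479/31) = 25115/62.
Change in quantity: 25115/62 − 410.5 = -168/31.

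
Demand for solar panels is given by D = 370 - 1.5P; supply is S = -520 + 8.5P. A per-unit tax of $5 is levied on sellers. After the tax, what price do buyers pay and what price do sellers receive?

Pre-tax equilibrium: P* = 89, Q* = 236.5.
Tax on sellers shifts supply to S = -520 + 8.5(P − 5) = -562.5 + 8.5P.
370 - 1.5P = -562.5 + 8.5P gives buyer price Pb = 93.25; sellers receive Ps = 93.25 − 5 = 88.25.
New quantity: Q = 370 − 1.5(93.25) = 230.125.

Buyers pay $93.25, sellers receive $88.25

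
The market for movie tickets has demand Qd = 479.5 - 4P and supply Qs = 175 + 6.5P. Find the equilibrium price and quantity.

Set Qd = Qs: 479.5 - 4P = 175 + 6.5P.
304.5 = 10.5P, so P* = 29.
Q* = 479.5 − 4(29) = 363.5.

P* = 29, Q* = 363.5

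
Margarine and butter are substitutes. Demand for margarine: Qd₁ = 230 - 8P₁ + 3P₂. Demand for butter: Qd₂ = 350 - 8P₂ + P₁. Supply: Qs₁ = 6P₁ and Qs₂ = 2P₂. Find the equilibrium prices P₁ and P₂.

P₁ = 3350/137, P₂ = 5130/137

Market 1: 230 - 8P₁ + 3P₂ = 6P₁ → 14P₁ - 3P₂ = 230.
Market 2: 10P₂ - P₁ = 350.
Eliminating P₂: 10×(1) + 3×(2) gives 137P₁ = 3350, so P₁ = 3350/137.
Back-substitute into (2): P₂ = (350 + 1×3350/137) / 10 = 5130/137.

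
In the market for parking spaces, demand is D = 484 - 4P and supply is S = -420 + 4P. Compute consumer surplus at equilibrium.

Consumer surplus = 128

Equilibrium: 484 - 4P = -420 + 4P gives P* = 113, Q* = 32.
Demand choke price (D = 0): P = 121.
CS = ½(121 − 113)(32) = 128.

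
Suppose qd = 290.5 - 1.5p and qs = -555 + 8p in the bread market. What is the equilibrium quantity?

q* = 157

Set qd = qs: 290.5 - 1.5p = -555 + 8p.
845.5 = 9.5p, so p* = 89.
q* = 290.5 − 1.5(89) = 157.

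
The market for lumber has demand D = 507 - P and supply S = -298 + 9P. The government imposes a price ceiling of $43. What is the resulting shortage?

Shortage = 375

Equilibrium price would be P* = 80.5, so the ceiling at 43 binds.
At P = 43: D = 507 − 1(43) = 464, S = -298 + 9(43) = 89.
Shortage = 464 − 89 = 375.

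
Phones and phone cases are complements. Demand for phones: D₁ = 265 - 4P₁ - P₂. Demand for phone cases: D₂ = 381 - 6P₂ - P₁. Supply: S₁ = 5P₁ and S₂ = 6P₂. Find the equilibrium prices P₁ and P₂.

Market 1: 265 - 4P₁ - P₂ = 5P₁ → 9P₁ + P₂ = 265.
Market 2: 12P₂ + P₁ = 381.
Eliminating P₂: 12×(1) − 1×(2) gives 107P₁ = 2799, so P₁ = 2799/107.
Back-substitute into (2): P₂ = (381 − 1×2799/107) / 12 = 3164/107.

P₁ = 2799/107, P₂ = 3164/107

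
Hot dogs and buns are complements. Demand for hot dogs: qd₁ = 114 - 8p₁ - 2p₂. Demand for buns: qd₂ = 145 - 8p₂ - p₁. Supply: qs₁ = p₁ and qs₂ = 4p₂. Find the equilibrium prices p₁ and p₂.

Market 1: 114 - 8p₁ - 2p₂ = p₁ → 9p₁ + 2p₂ = 114.
Market 2: 12p₂ + p₁ = 145.
Eliminating p₂: 12×(1) − 2×(2) gives 106p₁ = 1078, so p₁ = 539/53.
Back-substitute into (2): p₂ = (145 − 1×539/53) / 12 = 1191/106.

p₁ = 539/53, p₂ = 1191/106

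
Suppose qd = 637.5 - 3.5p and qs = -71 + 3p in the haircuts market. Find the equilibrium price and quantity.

Set qd = qs: 637.5 - 3.5p = -71 + 3p.
708.5 = 6.5p, so p* = 109.
q* = 637.5 − 3.5(109) = 256.

p* = 109, q* = 256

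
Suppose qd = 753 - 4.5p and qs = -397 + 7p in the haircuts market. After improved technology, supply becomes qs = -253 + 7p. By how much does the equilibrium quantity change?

Original equilibrium: p* = 100, q* = 303.
New equilibrium: 753 - 4.5p = -253 + 7p, so 1006 = 11.5p and p' = 2012/23; q' = 753 − 4.5(2012/23) = 8265/23.
Change in quantity: 8265/23 − 303 = 1296/23.

Δq = 1296/23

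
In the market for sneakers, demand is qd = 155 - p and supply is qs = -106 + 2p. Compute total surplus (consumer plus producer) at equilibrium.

Equilibrium: 155 - p = -106 + 2p gives p* = 87, q* = 68.
Demand choke price: p = 155; supply starts at p = 53.
CS = ½(155 − 87)(68) = 2312; PS = ½(87 − 53)(68) = 1156.

Total surplus = 3468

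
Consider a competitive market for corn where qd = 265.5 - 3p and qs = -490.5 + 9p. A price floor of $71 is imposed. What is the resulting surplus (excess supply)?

Equilibrium price would be p* = 63, so the floor at 71 binds.
At p = 71: qd = 52.5, qs = 148.5.
Surplus = 148.5 − 52.5 = 96.

Surplus = 96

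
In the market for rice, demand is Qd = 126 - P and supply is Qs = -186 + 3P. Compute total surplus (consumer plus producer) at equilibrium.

Total surplus = 1536

Equilibrium: 126 - P = -186 + 3P gives P* = 78, Q* = 48.
Demand choke price: P = 126; supply starts at P = 62.
CS = ½(126 − 78)(48) = 1152; PS = ½(78 − 62)(48) = 384.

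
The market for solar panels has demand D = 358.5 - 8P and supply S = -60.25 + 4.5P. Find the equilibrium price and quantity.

P* = 33.5, Q* = 90.5

Set D = S: 358.5 - 8P = -60.25 + 4.5P.
418.75 = 12.5P, so P* = 33.5.
Q* = 358.5 − 8(33.5) = 90.5.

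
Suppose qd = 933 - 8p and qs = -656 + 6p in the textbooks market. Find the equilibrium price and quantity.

Set qd = qs: 933 - 8p = -656 + 6p.
1589 = 14p, so p* = 113.5.
q* = 933 − 8(113.5) = 25.

p* = 113.5, q* = 25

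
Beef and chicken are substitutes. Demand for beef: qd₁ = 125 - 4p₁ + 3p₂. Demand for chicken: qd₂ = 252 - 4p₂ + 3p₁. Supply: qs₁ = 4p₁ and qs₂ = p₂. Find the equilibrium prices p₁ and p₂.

p₁ = 1381/31, p₂ = 2391/31

Market 1: 125 - 4p₁ + 3p₂ = 4p₁ → 8p₁ - 3p₂ = 125.
Market 2: 5p₂ - 3p₁ = 252.
Eliminating p₂: 5×(1) + 3×(2) gives 31p₁ = 1381, so p₁ = 1381/31.
Back-substitute into (2): p₂ = (252 + 3×1381/31) / 5 = 2391/31.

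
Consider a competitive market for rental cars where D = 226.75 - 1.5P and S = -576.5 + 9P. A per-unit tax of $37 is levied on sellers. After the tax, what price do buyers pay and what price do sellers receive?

Pre-tax equilibrium: P* = 76.5, Q* = 112.
Tax on sellers shifts supply to S = -576.5 + 9(P − 37) = -909.5 + 9P.
226.75 - 1.5P = -909.5 + 9P gives buyer price Pb = 1515/14; sellers receive Ps = 1515/14 − 37 = 997/14.
New quantity: Q = 226.75 − 1.5(1515/14) = 451/7.

Buyers pay 1515/14, sellers receive 997/14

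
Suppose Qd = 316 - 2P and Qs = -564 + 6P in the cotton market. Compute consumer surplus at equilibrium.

Equilibrium: 316 - 2P = -564 + 6P gives P* = 110, Q* = 96.
Demand choke price (Qd = 0): P = 158.
CS = ½(158 − 110)(96) = 2304.

Consumer surplus = 2304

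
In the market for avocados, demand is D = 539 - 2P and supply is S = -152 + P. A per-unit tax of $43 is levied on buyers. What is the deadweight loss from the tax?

Pre-tax equilibrium: P* = 691/3, Q* = 235/3.
Tax on buyers shifts demand to D = 539 − 2(P + 43) = 453 - 2P.
453 - 2P = -152 + P gives seller price Ps = 605/3; buyers pay Pb = 605/3 + 43 = 734/3.
New quantity: Q = 539 − 2(734/3) = 149/3.
DWL = ½ × 43 × (235/3 − 149/3) = 1849/3.

Deadweight loss = 1849/3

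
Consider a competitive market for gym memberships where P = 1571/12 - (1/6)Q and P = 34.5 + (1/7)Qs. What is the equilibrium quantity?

Set the two price expressions equal: 1571/12 - (1/6)Q = 34.5 + (1/7)Q.
1157/12 = (13/42)Q, so Q* = 311.5.
P* = 1571/12 − (1/6)(311.5) = 79.

Q* = 311.5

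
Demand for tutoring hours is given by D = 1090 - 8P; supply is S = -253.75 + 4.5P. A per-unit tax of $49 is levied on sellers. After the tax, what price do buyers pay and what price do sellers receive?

Pre-tax equilibrium: P* = 107.5, Q* = 230.
Tax on sellers shifts supply to S = -253.75 + 4.5(P − 49) = -474.25 + 4.5P.
1090 - 8P = -474.25 + 4.5P gives buyer price Pb = 125.14; sellers receive Ps = 125.14 − 49 = 76.14.
New quantity: Q = 1090 − 8(125.14) = 88.88.

Buyers pay $125.14, sellers receive $76.14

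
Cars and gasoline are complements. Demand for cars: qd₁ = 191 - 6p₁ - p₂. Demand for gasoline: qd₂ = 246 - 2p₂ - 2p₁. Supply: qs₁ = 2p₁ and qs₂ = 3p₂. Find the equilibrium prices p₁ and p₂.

p₁ = 709/38, p₂ = 793/19

Market 1: 191 - 6p₁ - p₂ = 2p₁ → 8p₁ + p₂ = 191.
Market 2: 5p₂ + 2p₁ = 246.
Eliminating p₂: 5×(1) − 1×(2) gives 38p₁ = 709, so p₁ = 709/38.
Back-substitute into (2): p₂ = (246 − 2×709/38) / 5 = 793/19.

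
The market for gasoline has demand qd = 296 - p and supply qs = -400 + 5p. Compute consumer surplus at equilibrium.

Equilibrium: 296 - p = -400 + 5p gives p* = 116, q* = 180.
Demand choke price (qd = 0): p = 296.
CS = ½(296 − 116)(180) = 16200.

Consumer surplus = 16200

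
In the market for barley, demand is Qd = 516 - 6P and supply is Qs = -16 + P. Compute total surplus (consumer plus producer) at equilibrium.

Equilibrium: 516 - 6P = -16 + P gives P* = 76, Q* = 60.
Demand choke price: P = 86; supply starts at P = 16.
CS = ½(86 − 76)(60) = 300; PS = ½(76 − 16)(60) = 1800.

Total surplus = 2100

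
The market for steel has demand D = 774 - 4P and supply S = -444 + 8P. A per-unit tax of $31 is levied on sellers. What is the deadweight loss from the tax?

Pre-tax equilibrium: P* = 101.5, Q* = 368.
Tax on sellers shifts supply to S = -444 + 8(P − 31) = -692 + 8P.
774 - 4P = -692 + 8P gives buyer price Pb = 733/6; sellers receive Ps = 733/6 − 31 = 547/6.
New quantity: Q = 774 − 4(733/6) = 856/3.
DWL = ½ × 31 × (368 − 856/3) = 3844/3.

Deadweight loss = 3844/3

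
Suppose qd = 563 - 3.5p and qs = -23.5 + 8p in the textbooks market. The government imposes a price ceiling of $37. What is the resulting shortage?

Equilibrium price would be p* = 51, so the ceiling at 37 binds.
At p = 37: qd = 563 − 3.5(37) = 433.5, qs = -23.5 + 8(37) = 272.5.
Shortage = 433.5 − 272.5 = 161.

Shortage = 161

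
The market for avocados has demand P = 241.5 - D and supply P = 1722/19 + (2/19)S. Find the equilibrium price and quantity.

Set the two price expressions equal: 241.5 - Q = 1722/19 + (2/19)Q.
5733/38 = (21/19)Q, so Q* = 136.5.
P* = 241.5 − (1)(136.5) = 105.

P* = 105, Q* = 136.5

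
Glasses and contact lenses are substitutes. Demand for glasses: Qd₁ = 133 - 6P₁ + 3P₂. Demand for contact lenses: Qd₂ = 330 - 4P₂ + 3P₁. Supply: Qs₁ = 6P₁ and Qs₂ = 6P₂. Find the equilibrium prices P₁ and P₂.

P₁ = 2320/111, P₂ = 1453/37

Market 1: 133 - 6P₁ + 3P₂ = 6P₁ → 12P₁ - 3P₂ = 133.
Market 2: 10P₂ - 3P₁ = 330.
Eliminating P₂: 10×(1) + 3×(2) gives 111P₁ = 2320, so P₁ = 2320/111.
Back-substitute into (2): P₂ = (330 + 3×2320/111) / 10 = 1453/37.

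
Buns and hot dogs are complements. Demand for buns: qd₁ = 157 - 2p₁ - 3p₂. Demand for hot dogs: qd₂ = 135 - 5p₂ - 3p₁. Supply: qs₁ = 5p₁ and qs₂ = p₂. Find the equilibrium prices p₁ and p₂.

Market 1: 157 - 2p₁ - 3p₂ = 5p₁ → 7p₁ + 3p₂ = 157.
Market 2: 6p₂ + 3p₁ = 135.
Eliminating p₂: 6×(1) − 3×(2) gives 33p₁ = 537, so p₁ = 179/11.
Back-substitute into (2): p₂ = (135 − 3×179/11) / 6 = 158/11.

p₁ = 179/11, p₂ = 158/11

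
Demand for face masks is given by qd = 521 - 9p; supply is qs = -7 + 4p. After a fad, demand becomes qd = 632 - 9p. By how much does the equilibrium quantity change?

Δq = 444/13

Original equilibrium: p* = 528/13, q* = 2021/13.
New equilibrium: 632 - 9p = -7 + 4p, so 639 = 13p and p' = 639/13; q' = 632 − 9(639/13) = 2465/13.
Change in quantity: 2465/13 − 2021/13 = 444/13.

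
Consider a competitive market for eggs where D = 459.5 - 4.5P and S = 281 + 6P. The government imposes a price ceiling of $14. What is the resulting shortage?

Equilibrium price would be P* = 17, so the ceiling at 14 binds.
At P = 14: D = 459.5 − 4.5(14) = 396.5, S = 281 + 6(14) = 365.
Shortage = 396.5 − 365 = 31.5.

Shortage = 31.5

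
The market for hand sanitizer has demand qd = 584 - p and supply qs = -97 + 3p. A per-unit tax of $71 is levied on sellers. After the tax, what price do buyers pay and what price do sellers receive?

Pre-tax equilibrium: p* = 170.25, q* = 413.75.
Tax on sellers shifts supply to qs = -97 + 3(p − 71) = -310 + 3p.
584 - p = -310 + 3p gives buyer price pb = 223.5; sellers receive ps = 223.5 − 71 = 152.5.
New quantity: q = 584 − 1(223.5) = 360.5.

Buyers pay $223.5, sellers receive $152.5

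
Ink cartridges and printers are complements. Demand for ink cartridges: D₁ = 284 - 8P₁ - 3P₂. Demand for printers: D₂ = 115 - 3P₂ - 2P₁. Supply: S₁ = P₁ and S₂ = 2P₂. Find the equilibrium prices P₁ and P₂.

Market 1: 284 - 8P₁ - 3P₂ = P₁ → 9P₁ + 3P₂ = 284.
Market 2: 5P₂ + 2P₁ = 115.
Eliminating P₂: 5×(1) − 3×(2) gives 39P₁ = 1075, so P₁ = 1075/39.
Back-substitute into (2): P₂ = (115 − 2×1075/39) / 5 = 467/39.

P₁ = 1075/39, P₂ = 467/39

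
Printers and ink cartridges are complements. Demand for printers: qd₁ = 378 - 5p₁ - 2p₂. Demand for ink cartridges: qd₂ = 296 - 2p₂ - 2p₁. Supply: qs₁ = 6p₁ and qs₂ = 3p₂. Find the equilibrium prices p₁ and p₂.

Market 1: 378 - 5p₁ - 2p₂ = 6p₁ → 11p₁ + 2p₂ = 378.
Market 2: 5p₂ + 2p₁ = 296.
Eliminating p₂: 5×(1) − 2×(2) gives 51p₁ = 1298, so p₁ = 1298/51.
Back-substitute into (2): p₂ = (296 − 2×1298/51) / 5 = 2500/51.

p₁ = 1298/51, p₂ = 2500/51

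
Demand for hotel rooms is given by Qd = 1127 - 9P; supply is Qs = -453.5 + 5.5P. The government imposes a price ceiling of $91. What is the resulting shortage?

Shortage = 261

Equilibrium price would be P* = 109, so the ceiling at 91 binds.
At P = 91: Qd = 1127 − 9(91) = 308, Qs = -453.5 + 5.5(91) = 47.
Shortage = 308 − 47 = 261.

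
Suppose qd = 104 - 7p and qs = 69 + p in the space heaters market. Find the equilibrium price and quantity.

p* = 4.375, q* = 73.375

Set qd = qs: 104 - 7p = 69 + p.
35 = 8p, so p* = 4.375.
q* = 104 − 7(4.375) = 73.375.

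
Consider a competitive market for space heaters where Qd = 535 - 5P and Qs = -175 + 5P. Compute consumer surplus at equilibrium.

Consumer surplus = 3240

Equilibrium: 535 - 5P = -175 + 5P gives P* = 71, Q* = 180.
Demand choke price (Qd = 0): P = 107.
CS = ½(107 − 71)(180) = 3240.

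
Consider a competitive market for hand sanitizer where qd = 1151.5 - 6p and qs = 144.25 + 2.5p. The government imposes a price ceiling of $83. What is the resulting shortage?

Equilibrium price would be p* = 118.5, so the ceiling at 83 binds.
At p = 83: qd = 1151.5 − 6(83) = 653.5, qs = 144.25 + 2.5(83) = 351.75.
Shortage = 653.5 − 351.75 = 301.75.

Shortage = 301.75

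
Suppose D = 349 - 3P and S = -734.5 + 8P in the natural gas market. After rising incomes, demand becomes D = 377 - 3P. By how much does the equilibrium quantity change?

Original equilibrium: P* = 98.5, Q* = 53.5.
New equilibrium: 377 - 3P = -734.5 + 8P, so 1111.5 = 11P and P' = 2223/22; Q' = 377 − 3(2223/22) = 1625/22.
Change in quantity: 1625/22 − 53.5 = 224/11.

ΔQ = 224/11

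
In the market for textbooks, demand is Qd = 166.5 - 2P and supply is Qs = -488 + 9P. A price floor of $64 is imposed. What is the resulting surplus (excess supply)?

Surplus = 49.5

Equilibrium price would be P* = 59.5, so the floor at 64 binds.
At P = 64: Qd = 38.5, Qs = 88.
Surplus = 88 − 38.5 = 49.5.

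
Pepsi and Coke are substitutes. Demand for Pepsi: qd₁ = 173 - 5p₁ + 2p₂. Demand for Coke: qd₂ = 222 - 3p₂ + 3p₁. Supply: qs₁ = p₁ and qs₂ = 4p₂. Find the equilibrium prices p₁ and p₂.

p₁ = 1655/36, p₂ = 617/12

Market 1: 173 - 5p₁ + 2p₂ = p₁ → 6p₁ - 2p₂ = 173.
Market 2: 7p₂ - 3p₁ = 222.
Eliminating p₂: 7×(1) + 2×(2) gives 36p₁ = 1655, so p₁ = 1655/36.
Back-substitute into (2): p₂ = (222 + 3×1655/36) / 7 = 617/12.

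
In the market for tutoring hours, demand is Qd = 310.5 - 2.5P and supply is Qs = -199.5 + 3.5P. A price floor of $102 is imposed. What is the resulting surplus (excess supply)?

Equilibrium price would be P* = 85, so the floor at 102 binds.
At P = 102: Qd = 55.5, Qs = 157.5.
Surplus = 157.5 − 55.5 = 102.

Surplus = 102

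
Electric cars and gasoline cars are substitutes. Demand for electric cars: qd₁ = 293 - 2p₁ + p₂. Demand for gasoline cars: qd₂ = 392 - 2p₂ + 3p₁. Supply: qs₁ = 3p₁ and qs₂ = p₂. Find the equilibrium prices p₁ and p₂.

p₁ = 1271/12, p₂ = 2839/12

Market 1: 293 - 2p₁ + p₂ = 3p₁ → 5p₁ - p₂ = 293.
Market 2: 3p₂ - 3p₁ = 392.
Eliminating p₂: 3×(1) + 1×(2) gives 12p₁ = 1271, so p₁ = 1271/12.
Back-substitute into (2): p₂ = (392 + 3×1271/12) / 3 = 2839/12.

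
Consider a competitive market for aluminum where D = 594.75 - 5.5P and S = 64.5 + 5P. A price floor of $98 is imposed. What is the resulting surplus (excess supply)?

Equilibrium price would be P* = 50.5, so the floor at 98 binds.
At P = 98: D = 55.75, S = 554.5.
Surplus = 554.5 − 55.75 = 498.75.

Surplus = 498.75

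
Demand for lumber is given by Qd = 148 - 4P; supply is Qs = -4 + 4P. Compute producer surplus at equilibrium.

Producer surplus = 648

Equilibrium: 148 - 4P = -4 + 4P gives P* = 19, Q* = 72.
Supply starts at P = 1 (where Qs = 0).
PS = ½(19 − 1)(72) = 648.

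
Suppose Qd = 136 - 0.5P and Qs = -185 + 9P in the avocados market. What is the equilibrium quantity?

Q* = 2263/19

Set Qd = Qs: 136 - 0.5P = -185 + 9P.
321 = 9.5P, so P* = 642/19.
Q* = 136 − 0.5(642/19) = 2263/19.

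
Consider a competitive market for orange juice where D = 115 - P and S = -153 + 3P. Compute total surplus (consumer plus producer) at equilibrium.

Equilibrium: 115 - P = -153 + 3P gives P* = 67, Q* = 48.
Demand choke price: P = 115; supply starts at P = 51.
CS = ½(115 − 67)(48) = 1152; PS = ½(67 − 51)(48) = 384.

Total surplus = 1536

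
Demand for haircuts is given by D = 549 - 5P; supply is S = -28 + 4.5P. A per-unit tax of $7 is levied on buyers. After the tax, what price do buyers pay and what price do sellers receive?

Pre-tax equilibrium: P* = 1154/19, Q* = 4661/19.
Tax on buyers shifts demand to D = 549 − 5(P + 7) = 514 - 5P.
514 - 5P = -28 + 4.5P gives seller price Ps = 1084/19; buyers pay Pb = 1084/19 + 7 = 1217/19.
New quantity: Q = 549 − 5(1217/19) = 4346/19.

Buyers pay 1217/19, sellers receive 1084/19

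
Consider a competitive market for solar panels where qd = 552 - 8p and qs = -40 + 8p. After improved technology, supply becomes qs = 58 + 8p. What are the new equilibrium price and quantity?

p' = 30.875, q' = 305

Original equilibrium: p* = 37, q* = 256.
New equilibrium: 552 - 8p = 58 + 8p, so 494 = 16p and p' = 30.875; q' = 552 − 8(30.875) = 305.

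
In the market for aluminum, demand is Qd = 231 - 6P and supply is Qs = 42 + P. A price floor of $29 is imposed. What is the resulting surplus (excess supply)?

Equilibrium price would be P* = 27, so the floor at 29 binds.
At P = 29: Qd = 57, Qs = 71.
Surplus = 71 − 57 = 14.

Surplus = 14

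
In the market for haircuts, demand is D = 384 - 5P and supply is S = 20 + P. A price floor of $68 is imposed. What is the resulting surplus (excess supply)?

Equilibrium price would be P* = 182/3, so the floor at 68 binds.
At P = 68: D = 44, S = 88.
Surplus = 88 − 44 = 44.

Surplus = 44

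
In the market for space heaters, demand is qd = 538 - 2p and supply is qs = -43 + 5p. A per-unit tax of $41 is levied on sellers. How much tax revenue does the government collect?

Pre-tax equilibrium: p* = 83, q* = 372.
Tax on sellers shifts supply to qs = -43 + 5(p − 41) = -248 + 5p.
538 - 2p = -248 + 5p gives buyer price pb = 786/7; sellers receive ps = 786/7 − 41 = 499/7.
New quantity: q = 538 − 2(786/7) = 2194/7.
Revenue = 41 × 2194/7 = 89954/7.

Tax revenue = 89954/7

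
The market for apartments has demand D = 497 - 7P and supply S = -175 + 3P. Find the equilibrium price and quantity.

Set D = S: 497 - 7P = -175 + 3P.
672 = 10P, so P* = 67.2.
Q* = 497 − 7(67.2) = 26.6.

P* = 67.2, Q* = 26.6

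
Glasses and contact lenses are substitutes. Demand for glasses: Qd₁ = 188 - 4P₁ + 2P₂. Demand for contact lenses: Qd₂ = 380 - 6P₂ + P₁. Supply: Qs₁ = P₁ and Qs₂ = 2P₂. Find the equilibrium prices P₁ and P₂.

P₁ = 1132/19, P₂ = 1044/19

Market 1: 188 - 4P₁ + 2P₂ = P₁ → 5P₁ - 2P₂ = 188.
Market 2: 8P₂ - P₁ = 380.
Eliminating P₂: 8×(1) + 2×(2) gives 38P₁ = 2264, so P₁ = 1132/19.
Back-substitute into (2): P₂ = (380 + 1×1132/19) / 8 = 1044/19.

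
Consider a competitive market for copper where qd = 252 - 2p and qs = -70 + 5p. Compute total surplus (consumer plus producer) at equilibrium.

Equilibrium: 252 - 2p = -70 + 5p gives p* = 46, q* = 160.
Demand choke price: p = 126; supply starts at p = 14.
CS = ½(126 − 46)(160) = 6400; PS = ½(46 − 14)(160) = 2560.

Total surplus = 8960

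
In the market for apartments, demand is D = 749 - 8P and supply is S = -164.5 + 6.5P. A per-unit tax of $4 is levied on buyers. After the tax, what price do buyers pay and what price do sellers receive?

Buyers pay 1879/29, sellers receive 1763/29

Pre-tax equilibrium: P* = 63, Q* = 245.
Tax on buyers shifts demand to D = 749 − 8(P + 4) = 717 - 8P.
717 - 8P = -164.5 + 6.5P gives seller price Ps = 1763/29; buyers pay Pb = 1763/29 + 4 = 1879/29.
New quantity: Q = 749 − 8(1879/29) = 6689/29.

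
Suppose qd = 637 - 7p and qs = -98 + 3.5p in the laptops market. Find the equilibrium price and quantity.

p* = 70, q* = 147

Set qd = qs: 637 - 7p = -98 + 3.5p.
735 = 10.5p, so p* = 70.
q* = 637 − 7(70) = 147.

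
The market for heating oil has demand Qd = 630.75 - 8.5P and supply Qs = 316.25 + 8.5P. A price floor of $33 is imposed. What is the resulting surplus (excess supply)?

Surplus = 246.5

Equilibrium price would be P* = 18.5, so the floor at 33 binds.
At P = 33: Qd = 350.25, Qs = 596.75.
Surplus = 596.75 − 350.25 = 246.5.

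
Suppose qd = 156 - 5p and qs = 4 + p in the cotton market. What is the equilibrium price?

p* = 76/3

Set qd = qs: 156 - 5p = 4 + p.
152 = 6p, so p* = 76/3.
q* = 156 − 5(76/3) = 88/3.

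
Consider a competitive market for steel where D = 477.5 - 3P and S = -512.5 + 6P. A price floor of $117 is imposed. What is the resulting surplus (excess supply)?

Equilibrium price would be P* = 110, so the floor at 117 binds.
At P = 117: D = 126.5, S = 189.5.
Surplus = 189.5 − 126.5 = 63.

Surplus = 63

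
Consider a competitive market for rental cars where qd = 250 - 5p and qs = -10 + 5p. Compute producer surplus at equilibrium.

Producer surplus = 1440

Equilibrium: 250 - 5p = -10 + 5p gives p* = 26, q* = 120.
Supply starts at p = 2 (where qs = 0).
PS = ½(26 − 2)(120) = 1440.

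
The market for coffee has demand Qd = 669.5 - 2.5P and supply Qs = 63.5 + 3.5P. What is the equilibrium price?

Set Qd = Qs: 669.5 - 2.5P = 63.5 + 3.5P.
606 = 6P, so P* = 101.
Q* = 669.5 − 2.5(101) = 417.

P* = 101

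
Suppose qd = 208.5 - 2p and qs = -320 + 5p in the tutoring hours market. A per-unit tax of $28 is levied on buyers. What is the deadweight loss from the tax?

Pre-tax equilibrium: p* = 75.5, q* = 57.5.
Tax on buyers shifts demand to qd = 208.5 − 2(p + 28) = 152.5 - 2p.
152.5 - 2p = -320 + 5p gives seller price ps = 67.5; buyers pay pb = 67.5 + 28 = 95.5.
New quantity: q = 208.5 − 2(95.5) = 17.5.
DWL = ½ × 28 × (57.5 − 17.5) = 560.

Deadweight loss = 560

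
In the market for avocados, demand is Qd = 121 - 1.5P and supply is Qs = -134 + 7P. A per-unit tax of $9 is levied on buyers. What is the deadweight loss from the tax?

Deadweight loss = 1701/34

Pre-tax equilibrium: P* = 30, Q* = 76.
Tax on buyers shifts demand to Qd = 121 − 1.5(P + 9) = 107.5 - 1.5P.
107.5 - 1.5P = -134 + 7P gives seller price Ps = 483/17; buyers pay Pb = 483/17 + 9 = 636/17.
New quantity: Q = 121 − 1.5(636/17) = 1103/17.
DWL = ½ × 9 × (76 − 1103/17) = 1701/34.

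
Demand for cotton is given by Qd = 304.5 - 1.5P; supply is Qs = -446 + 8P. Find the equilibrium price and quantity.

P* = 79, Q* = 186

Set Qd = Qs: 304.5 - 1.5P = -446 + 8P.
750.5 = 9.5P, so P* = 79.
Q* = 304.5 − 1.5(79) = 186.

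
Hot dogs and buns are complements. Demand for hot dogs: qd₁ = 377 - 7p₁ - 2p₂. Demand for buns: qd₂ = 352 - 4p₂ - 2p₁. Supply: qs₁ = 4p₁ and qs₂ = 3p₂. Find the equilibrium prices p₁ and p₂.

p₁ = 1935/73, p₂ = 3118/73

Market 1: 377 - 7p₁ - 2p₂ = 4p₁ → 11p₁ + 2p₂ = 377.
Market 2: 7p₂ + 2p₁ = 352.
Eliminating p₂: 7×(1) − 2×(2) gives 73p₁ = 1935, so p₁ = 1935/73.
Back-substitute into (2): p₂ = (352 − 2×1935/73) / 7 = 3118/73.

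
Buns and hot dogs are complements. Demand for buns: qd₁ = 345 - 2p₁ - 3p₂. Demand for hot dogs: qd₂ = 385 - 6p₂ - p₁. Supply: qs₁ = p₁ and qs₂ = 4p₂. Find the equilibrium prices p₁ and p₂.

p₁ = 85, p₂ = 30

Market 1: 345 - 2p₁ - 3p₂ = p₁ → 3p₁ + 3p₂ = 345.
Market 2: 10p₂ + p₁ = 385.
Eliminating p₂: 10×(1) − 3×(2) gives 27p₁ = 2295, so p₁ = 85.
Back-substitute into (2): p₂ = (385 − 1×85) / 10 = 30.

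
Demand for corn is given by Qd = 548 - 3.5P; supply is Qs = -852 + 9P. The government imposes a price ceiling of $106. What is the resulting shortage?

Equilibrium price would be P* = 112, so the ceiling at 106 binds.
At P = 106: Qd = 548 − 3.5(106) = 177, Qs = -852 + 9(106) = 102.
Shortage = 177 − 102 = 75.

Shortage = 75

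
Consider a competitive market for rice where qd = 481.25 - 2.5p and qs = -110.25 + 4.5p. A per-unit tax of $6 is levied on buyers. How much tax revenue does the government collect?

Tax revenue = 10935/7

Pre-tax equilibrium: p* = 84.5, q* = 270.
Tax on buyers shifts demand to qd = 481.25 − 2.5(p + 6) = 466.25 - 2.5p.
466.25 - 2.5p = -110.25 + 4.5p gives seller price ps = 1153/14; buyers pay pb = 1153/14 + 6 = 1237/14.
New quantity: q = 481.25 − 2.5(1237/14) = 3645/14.
Revenue = 6 × 3645/14 = 10935/7.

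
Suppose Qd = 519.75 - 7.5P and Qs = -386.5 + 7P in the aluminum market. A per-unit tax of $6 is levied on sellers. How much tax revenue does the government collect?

Pre-tax equilibrium: P* = 62.5, Q* = 51.
Tax on sellers shifts supply to Qs = -386.5 + 7(P − 6) = -428.5 + 7P.
519.75 - 7.5P = -428.5 + 7P gives buyer price Pb = 3793/58; sellers receive Ps = 3793/58 − 6 = 3445/58.
New quantity: Q = 519.75 − 7.5(3793/58) = 849/29.
Revenue = 6 × 849/29 = 5094/29.

Tax revenue = 5094/29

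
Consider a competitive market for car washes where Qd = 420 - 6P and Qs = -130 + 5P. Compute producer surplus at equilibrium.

Producer surplus = 1440

Equilibrium: 420 - 6P = -130 + 5P gives P* = 50, Q* = 120.
Supply starts at P = 26 (where Qs = 0).
PS = ½(50 − 26)(120) = 1440.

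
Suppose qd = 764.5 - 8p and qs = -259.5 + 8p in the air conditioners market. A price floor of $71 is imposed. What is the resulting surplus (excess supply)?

Equilibrium price would be p* = 64, so the floor at 71 binds.
At p = 71: qd = 196.5, qs = 308.5.
Surplus = 308.5 − 196.5 = 112.

Surplus = 112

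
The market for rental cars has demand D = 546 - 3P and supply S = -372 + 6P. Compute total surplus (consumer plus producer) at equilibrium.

Total surplus = 14400

Equilibrium: 546 - 3P = -372 + 6P gives P* = 102, Q* = 240.
Demand choke price: P = 182; supply starts at P = 62.
CS = ½(182 − 102)(240) = 9600; PS = ½(102 − 62)(240) = 4800.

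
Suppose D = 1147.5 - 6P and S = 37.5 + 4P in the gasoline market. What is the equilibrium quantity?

Set D = S: 1147.5 - 6P = 37.5 + 4P.
1110 = 10P, so P* = 111.
Q* = 1147.5 − 6(111) = 481.5.

Q* = 481.5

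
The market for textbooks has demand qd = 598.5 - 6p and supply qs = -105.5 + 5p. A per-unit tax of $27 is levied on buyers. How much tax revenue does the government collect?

Tax revenue = 83673/22

Pre-tax equilibrium: p* = 64, q* = 214.5.
Tax on buyers shifts demand to qd = 598.5 − 6(p + 27) = 436.5 - 6p.
436.5 - 6p = -105.5 + 5p gives seller price ps = 542/11; buyers pay pb = 542/11 + 27 = 839/11.
New quantity: q = 598.5 − 6(839/11) = 3099/22.
Revenue = 27 × 3099/22 = 83673/22.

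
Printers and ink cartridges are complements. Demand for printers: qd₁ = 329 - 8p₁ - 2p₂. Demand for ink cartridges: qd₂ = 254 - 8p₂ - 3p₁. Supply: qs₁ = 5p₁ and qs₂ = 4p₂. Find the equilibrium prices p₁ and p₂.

p₁ = 344/15, p₂ = 463/30

Market 1: 329 - 8p₁ - 2p₂ = 5p₁ → 13p₁ + 2p₂ = 329.
Market 2: 12p₂ + 3p₁ = 254.
Eliminating p₂: 12×(1) − 2×(2) gives 150p₁ = 3440, so p₁ = 344/15.
Back-substitute into (2): p₂ = (254 − 3×344/15) / 12 = 463/30.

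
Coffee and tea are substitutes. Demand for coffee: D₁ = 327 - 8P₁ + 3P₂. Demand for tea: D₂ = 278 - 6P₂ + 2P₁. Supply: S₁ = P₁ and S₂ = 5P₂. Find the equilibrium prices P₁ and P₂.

P₁ = 1477/31, P₂ = 1052/31

Market 1: 327 - 8P₁ + 3P₂ = P₁ → 9P₁ - 3P₂ = 327.
Market 2: 11P₂ - 2P₁ = 278.
Eliminating P₂: 11×(1) + 3×(2) gives 93P₁ = 4431, so P₁ = 1477/31.
Back-substitute into (2): P₂ = (278 + 2×1477/31) / 11 = 1052/31.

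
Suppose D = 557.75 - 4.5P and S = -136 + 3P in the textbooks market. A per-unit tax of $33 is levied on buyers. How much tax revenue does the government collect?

Pre-tax equilibrium: P* = 92.5, Q* = 141.5.
Tax on buyers shifts demand to D = 557.75 − 4.5(P + 33) = 409.25 - 4.5P.
409.25 - 4.5P = -136 + 3P gives seller price Ps = 72.7; buyers pay Pb = 72.7 + 33 = 105.7.
New quantity: Q = 557.75 − 4.5(105.7) = 82.1.
Revenue = 33 × 82.1 = 2709.3.

Tax revenue = 2709.3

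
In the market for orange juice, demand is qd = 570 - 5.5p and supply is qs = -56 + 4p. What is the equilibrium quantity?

q* = 3944/19

Set qd = qs: 570 - 5.5p = -56 + 4p.
626 = 9.5p, so p* = 1252/19.
q* = 570 − 5.5(1252/19) = 3944/19.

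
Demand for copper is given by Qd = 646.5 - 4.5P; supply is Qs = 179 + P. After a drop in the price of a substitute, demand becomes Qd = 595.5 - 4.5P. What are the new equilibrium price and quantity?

P' = 833/11, Q' = 2802/11

Original equilibrium: P* = 85, Q* = 264.
New equilibrium: 595.5 - 4.5P = 179 + P, so 416.5 = 5.5P and P' = 833/11; Q' = 595.5 − 4.5(833/11) = 2802/11.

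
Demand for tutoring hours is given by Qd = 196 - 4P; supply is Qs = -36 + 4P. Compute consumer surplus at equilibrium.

Consumer surplus = 800

Equilibrium: 196 - 4P = -36 + 4P gives P* = 29, Q* = 80.
Demand choke price (Qd = 0): P = 49.
CS = ½(49 − 29)(80) = 800.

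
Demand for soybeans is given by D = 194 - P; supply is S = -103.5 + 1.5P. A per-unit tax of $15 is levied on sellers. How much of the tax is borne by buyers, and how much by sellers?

Buyers bear $9, sellers bear $6

Pre-tax equilibrium: P* = 119, Q* = 75.
Tax on sellers shifts supply to S = -103.5 + 1.5(P − 15) = -126 + 1.5P.
194 - P = -126 + 1.5P gives buyer price Pb = 128; sellers receive Ps = 128 − 15 = 113.
New quantity: Q = 194 − 1(128) = 66.
Buyer burden = 128 − 119 = 9; seller burden = 119 − 113 = 6.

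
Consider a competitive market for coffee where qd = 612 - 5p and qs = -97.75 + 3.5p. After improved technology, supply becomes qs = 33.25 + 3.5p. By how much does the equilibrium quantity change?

Original equilibrium: p* = 83.5, q* = 194.5.
New equilibrium: 612 - 5p = 33.25 + 3.5p, so 578.75 = 8.5p and p' = 2315/34; q' = 612 − 5(2315/34) = 9233/34.
Change in quantity: 9233/34 − 194.5 = 1310/17.

Δq = 1310/17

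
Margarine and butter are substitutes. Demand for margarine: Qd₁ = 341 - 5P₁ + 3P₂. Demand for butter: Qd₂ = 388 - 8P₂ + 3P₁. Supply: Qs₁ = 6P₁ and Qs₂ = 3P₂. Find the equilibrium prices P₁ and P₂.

P₁ = 4915/112, P₂ = 5291/112

Market 1: 341 - 5P₁ + 3P₂ = 6P₁ → 11P₁ - 3P₂ = 341.
Market 2: 11P₂ - 3P₁ = 388.
Eliminating P₂: 11×(1) + 3×(2) gives 112P₁ = 4915, so P₁ = 4915/112.
Back-substitute into (2): P₂ = (388 + 3×4915/112) / 11 = 5291/112.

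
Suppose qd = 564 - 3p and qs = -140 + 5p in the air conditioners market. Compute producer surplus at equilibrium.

Producer surplus = 9000

Equilibrium: 564 - 3p = -140 + 5p gives p* = 88, q* = 300.
Supply starts at p = 28 (where qs = 0).
PS = ½(88 − 28)(300) = 9000.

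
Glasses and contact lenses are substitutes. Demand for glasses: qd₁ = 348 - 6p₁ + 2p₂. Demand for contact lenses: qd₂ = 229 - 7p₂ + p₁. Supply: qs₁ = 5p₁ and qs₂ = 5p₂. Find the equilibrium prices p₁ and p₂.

Market 1: 348 - 6p₁ + 2p₂ = 5p₁ → 11p₁ - 2p₂ = 348.
Market 2: 12p₂ - p₁ = 229.
Eliminating p₂: 12×(1) + 2×(2) gives 130p₁ = 4634, so p₁ = 2317/65.
Back-substitute into (2): p₂ = (229 + 1×2317/65) / 12 = 2867/130.

p₁ = 2317/65, p₂ = 2867/130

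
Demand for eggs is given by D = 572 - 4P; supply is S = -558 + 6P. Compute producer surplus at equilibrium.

Equilibrium: 572 - 4P = -558 + 6P gives P* = 113, Q* = 120.
Supply starts at P = 93 (where S = 0).
PS = ½(113 − 93)(120) = 1200.

Producer surplus = 1200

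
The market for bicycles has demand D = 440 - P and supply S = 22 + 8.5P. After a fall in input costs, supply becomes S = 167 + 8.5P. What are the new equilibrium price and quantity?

Original equilibrium: P* = 44, Q* = 396.
New equilibrium: 440 - P = 167 + 8.5P, so 273 = 9.5P and P' = 546/19; Q' = 440 − 1(546/19) = 7814/19.

P' = 546/19, Q' = 7814/19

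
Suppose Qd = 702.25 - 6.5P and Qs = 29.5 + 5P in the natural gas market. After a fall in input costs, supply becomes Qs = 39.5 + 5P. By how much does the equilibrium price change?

ΔP = -20/23

Original equilibrium: P* = 58.5, Q* = 322.
New equilibrium: 702.25 - 6.5P = 39.5 + 5P, so 662.75 = 11.5P and P' = 2651/46; Q' = 702.25 − 6.5(2651/46) = 7536/23.
Change in price: 2651/46 − 58.5 = -20/23.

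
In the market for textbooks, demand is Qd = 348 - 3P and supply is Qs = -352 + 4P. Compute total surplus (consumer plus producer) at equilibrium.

Equilibrium: 348 - 3P = -352 + 4P gives P* = 100, Q* = 48.
Demand choke price: P = 116; supply starts at P = 88.
CS = ½(116 − 100)(48) = 384; PS = ½(100 − 88)(48) = 288.

Total surplus = 672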